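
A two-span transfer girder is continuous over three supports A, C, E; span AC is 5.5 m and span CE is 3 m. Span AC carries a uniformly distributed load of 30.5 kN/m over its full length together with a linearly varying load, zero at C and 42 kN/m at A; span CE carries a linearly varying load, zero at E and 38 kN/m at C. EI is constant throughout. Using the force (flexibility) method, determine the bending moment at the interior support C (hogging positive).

M_C = 130.6 kN·m

Take M_C as the redundant. Released structure: two simple spans AC and CE with a hinge at C.
Rotations at C on the released spans (each span's end-slope, ×1/EI):
  span AC: UDL 30.5: wL³/(24EI) = 211.4/EI
  span AC: triangular load, peak 42: 7w₀L³/(360EI) = 135.9/EI
  span CE: triangular load, peak 38: w₀L³/(45EI) = 22.8/EI
  relative rotation θ_0 = (347.3 + 22.8)/EI = 370.1/EI
A unit hogging moment at C produces rotation L₁/(3EI) + L₂/(3EI) = 2.833/EI.
Compatibility: M_C·(L₁+L₂)/(3EI) = θ_0, giving M_C = 130.6 kN·m (hogging).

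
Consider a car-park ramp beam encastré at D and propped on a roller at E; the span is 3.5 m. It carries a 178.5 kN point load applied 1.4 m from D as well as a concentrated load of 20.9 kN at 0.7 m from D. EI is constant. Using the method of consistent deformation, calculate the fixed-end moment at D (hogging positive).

M_D = 130.5 kN·m

Take the reaction at E as the redundant and release it; the primary structure is a cantilever fixed at D.
Downward deflection at the released point E due to the loads:
  point load 178.5 at a = 1.4: Pa²(3L − a)/(6EI) = 530.6/EI
  point load 20.9 at a = 0.7: Pa²(3L − a)/(6EI) = 16.73/EI
  δ_0 = 547.3/EI
Tip deflection under a unit load at E: L³/(3EI) = 14.29/EI.
The prop prevents deflection at E: R_E = δ_0/δ_{EE} = 547.3/14.29 = 38.3 kN.
Moment equilibrium about D: M_D = Σ(load moments about D) − R_E·L = 264.5 − 38.3×3.5 = 130.5 kN·m.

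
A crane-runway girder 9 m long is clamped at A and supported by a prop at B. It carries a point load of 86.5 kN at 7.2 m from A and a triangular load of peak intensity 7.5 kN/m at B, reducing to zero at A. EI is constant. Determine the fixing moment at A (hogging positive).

Take the reaction at B as the redundant and release it; the primary structure is a cantilever fixed at A.
Primary-structure tip deflection at B by superposition:
  point load 86.5 at a = 7.2: Pa²(3L − a)/(6EI) = 14798/EI
  triangular load, peak 7.5 at the free end: 11w₀L⁴/(120EI) = 4511/EI
  δ_0 = 19308/EI
Tip deflection under a unit load at B: L³/(3EI) = 243/EI.
Compatibility at B: δ_0 − R_B·δ_{BB} = 0, so R_B = 19308/243 = 79.46 kN.
Moment equilibrium about A: M_A = Σ(load moments about A) − R_B·L = 825.3 − 79.46×9 = 110.2 kN·m.

M_A = 110.2 kN·m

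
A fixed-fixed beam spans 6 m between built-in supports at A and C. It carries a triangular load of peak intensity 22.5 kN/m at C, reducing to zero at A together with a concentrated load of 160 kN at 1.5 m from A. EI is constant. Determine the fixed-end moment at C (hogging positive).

Take the two fixed-end moments M_A, M_C as redundants; the released structure is the simple span AC.
End rotations of the released simple span under the applied load (×1/EI):
  at A: triangular load, peak 22.5: 7w₀L³/(360EI) = 94.5/EI
  at C: triangular load, peak 22.5: w₀L³/(45EI) = 108/EI
  at A: point load 160 at a = 1.5: Pab(L + b)/(6LEI) = 315/EI
  at C: point load 160 at a = 1.5: Pab(L + a)/(6LEI) = 225/EI
  θ_A0 = 409.5/EI,  θ_C0 = 333/EI
Flexibility coefficients: a unit moment at one end gives L/(3EI) there and L/(6EI) at the far end, so f₁₁ = f₂₂ = 2/EI and f₁₂ = f₂₁ = 1/EI.
Compatibility — zero rotation at each built-in end:
  2 M_A + 1 M_C = 409.5
  1 M_A + 2 M_C = 333
Solving the pair gives M_A = 162 kN·m and M_C = 85.5 kN·m (hogging).

M_C = 85.5 kN·m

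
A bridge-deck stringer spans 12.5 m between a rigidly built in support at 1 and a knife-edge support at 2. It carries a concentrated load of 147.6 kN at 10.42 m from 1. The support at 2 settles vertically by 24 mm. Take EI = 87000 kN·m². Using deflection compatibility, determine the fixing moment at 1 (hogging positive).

Release the roller at 2. Primary structure: cantilever fixed at 1.
Deflection at 2 on the released cantilever, summing each load's contribution:
  point load 147.6 at a = 10.42: Pa²(3L − a)/(6EI) = 72330/EI
Tip deflection under a unit load at 2: L³/(3EI) = 651/EI.
With EI = 87000 kN·m²: δ_0 = 0.83138 m and δ_{22} = 0.007483 m/kN.
Compatibility — the beam at 2 must follow the support down by 0.024 m: δ_0 − R_2·δ_{22} = 0.024, so R_2 = (0.83138 − 0.024)/0.007483 = 107.9 kN.
Moment equilibrium about 1: M_1 = Σ(load moments about 1) − R_2·L = 1538 − 107.9×12.5 = 189.3 kN·m.

M_1 = 189.3 kN·m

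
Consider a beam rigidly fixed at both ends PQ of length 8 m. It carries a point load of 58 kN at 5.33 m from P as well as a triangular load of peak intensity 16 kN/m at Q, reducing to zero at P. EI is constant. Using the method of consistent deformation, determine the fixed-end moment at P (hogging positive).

Take the two fixed-end moments M_P, M_Q as redundants; the released structure is the simple span PQ.
On the primary (simply-supported) span, the end slopes from the loading are:
  at P: point load 58 at a = 5.33: Pab(L + b)/(6LEI) = 183.5/EI
  at Q: point load 58 at a = 5.33: Pab(L + a)/(6LEI) = 229.2/EI
  at P: triangular load, peak 16: 7w₀L³/(360EI) = 159.3/EI
  at Q: triangular load, peak 16: w₀L³/(45EI) = 182/EI
  θ_P0 = 342.8/EI,  θ_Q0 = 411.3/EI
Flexibility coefficients: a unit moment at one end gives L/(3EI) there and L/(6EI) at the far end, so f₁₁ = f₂₂ = 2.667/EI and f₁₂ = f₂₁ = 1.333/EI.
Compatibility — zero rotation at each built-in end:
  2.667 M_P + 1.333 M_Q = 342.8
  1.333 M_P + 2.667 M_Q = 411.3
Solving the pair gives M_P = 68.57 kN·m and M_Q = 119.9 kN·m (hogging).

M_P = 68.57 kN·m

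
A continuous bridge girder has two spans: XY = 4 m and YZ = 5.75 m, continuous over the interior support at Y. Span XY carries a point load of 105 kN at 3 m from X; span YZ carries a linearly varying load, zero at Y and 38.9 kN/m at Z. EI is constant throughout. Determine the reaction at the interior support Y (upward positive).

R_Y = 146.8 kN

Insert a hinge at Y; M_Y is the redundant, and each span becomes simply supported.
Discontinuity in slope at Y on the released structure — sum the simple-span end rotations:
  span XY: point load 105 at a = 3: Pab(L + a)/(6LEI) = 91.88/EI
  span YZ: triangular load, peak 38.9: 7w₀L³/(360EI) = 143.8/EI
  relative rotation θ_0 = (91.88 + 143.8)/EI = 235.7/EI
A unit hogging moment at Y produces rotation L₁/(3EI) + L₂/(3EI) = 3.25/EI.
Compatibility: M_Y·(L₁+L₂)/(3EI) = θ_0, giving M_Y = 72.51 kN·m (hogging).
Span XY, ΣM about X with M_Y applied at Y: R_Y^{XY}·4 = 315 + 72.51, so R_Y^{XY} = 96.88 kN and R_X = 105 − 96.88 = 8.121 kN.
Span YZ, ΣM about Z: R_Y^{YZ}·5.75 = 214.4 + 72.51, so R_Y^{YZ} = 49.89 kN and R_Z = 111.8 − 49.89 = 61.95 kN.
R_Y = 96.88 + 49.89 = 146.8 kN.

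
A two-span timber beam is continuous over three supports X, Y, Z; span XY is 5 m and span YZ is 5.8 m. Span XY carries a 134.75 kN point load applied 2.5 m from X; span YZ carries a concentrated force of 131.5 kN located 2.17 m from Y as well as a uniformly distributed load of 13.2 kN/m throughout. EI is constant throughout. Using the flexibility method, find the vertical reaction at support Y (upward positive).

R_Y = 249.9 kN

Take M_Y as the redundant. Released structure: two simple spans XY and YZ with a hinge at Y.
Discontinuity in slope at Y on the released structure — sum the simple-span end rotations:
  span XY: point load 134.75 at a = 2.5: Pab(L + a)/(6LEI) = 210.5/EI
  span YZ: point load 131.5 at a = 2.17: Pab(L + b)/(6LEI) = 280.7/EI
  span YZ: UDL 13.2: wL³/(24EI) = 107.3/EI
  relative rotation θ_0 = (210.5 + 388)/EI = 598.5/EI
A unit hogging moment at Y produces rotation L₁/(3EI) + L₂/(3EI) = 3.6/EI.
Slope continuity at Y: θ_0 = M_Y·3.6/EI, so M_Y = 598.5/3.6 = 166.3 kN·m (hogging).
Span XY, ΣM about X with M_Y applied at Y: R_Y^{XY}·5 = 336.9 + 166.3, so R_Y^{XY} = 100.6 kN and R_X = 134.8 − 100.6 = 34.12 kN.
Span YZ, ΣM about Z: R_Y^{YZ}·5.8 = 699.4 + 166.3, so R_Y^{YZ} = 149.2 kN and R_Z = 208.1 − 149.2 = 58.81 kN.
R_Y = 100.6 + 149.2 = 249.9 kN.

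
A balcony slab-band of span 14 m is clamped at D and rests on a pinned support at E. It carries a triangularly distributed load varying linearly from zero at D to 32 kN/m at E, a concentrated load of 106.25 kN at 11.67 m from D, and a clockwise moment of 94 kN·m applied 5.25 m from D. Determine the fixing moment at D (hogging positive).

Release the roller at E. Primary structure: cantilever fixed at D.
Deflection at E on the released cantilever, summing each load's contribution:
  triangular load, peak 32 at the free end: 11w₀L⁴/(120EI) = 112687/EI
  point load 106.25 at a = 11.67: Pa²(3L − a)/(6EI) = 73146/EI
  clockwise couple 94 at a = 5.25: M₀a(2L − a)/(2EI) = 5614/EI
  δ_0 = 191447/EI
Tip deflection under a unit load at E: L³/(3EI) = 914.7/EI.
The prop prevents deflection at E: R_E = δ_0/δ_{EE} = 191447/914.7 = 209.3 kN.
Moment equilibrium about D: M_D = Σ(load moments about D) − R_E·L = 3425 − 209.3×14 = 494.3 kN·m.

M_D = 494.3 kN·m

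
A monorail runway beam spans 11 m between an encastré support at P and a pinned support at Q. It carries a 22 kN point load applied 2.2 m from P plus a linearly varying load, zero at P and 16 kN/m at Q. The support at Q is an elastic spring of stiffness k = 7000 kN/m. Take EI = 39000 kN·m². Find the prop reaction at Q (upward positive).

Choose R_Q as the redundant. The primary structure is the cantilever fixed at P.
Downward deflection at the released point Q due to the loads:
  point load 22 at a = 2.2: Pa²(3L − a)/(6EI) = 546.6/EI
  triangular load, peak 16 at the free end: 11w₀L⁴/(120EI) = 21473/EI
  δ_0 = 22020/EI
Tip deflection under a unit load at Q: L³/(3EI) = 443.7/EI.
With EI = 39000 kN·m²: δ_0 = 0.56462 m and δ_{QQ} = 0.011376 m/kN.
Compatibility — the spring shortens by R_Q/k under the reaction it provides: δ_0 − R_Q·δ_{QQ} = R_Q/k. With 1/k = 0.000143 m/kN, R_Q = δ_0 / (δ_{QQ} + 1/k) = 0.56462 / (0.011376 + 0.000143) = 49.02 kN.

R_Q = 49.02 kN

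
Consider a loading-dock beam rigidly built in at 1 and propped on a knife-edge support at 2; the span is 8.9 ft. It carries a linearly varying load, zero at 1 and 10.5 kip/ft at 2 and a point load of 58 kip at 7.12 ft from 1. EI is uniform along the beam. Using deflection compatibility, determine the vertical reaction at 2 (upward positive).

Release the roller at 2. Primary structure: cantilever fixed at 1.
Deflection at 2 on the released cantilever, summing each load's contribution:
  triangular load, peak 10.5 at the free end: 11w₀L⁴/(120EI) = 6039/EI
  point load 58 at a = 7.12: Pa²(3L − a)/(6EI) = 9595/EI
  δ_0 = 15634/EI
Tip deflection under a unit load at 2: L³/(3EI) = 235/EI.
Compatibility at 2: δ_0 − R_2·δ_{22} = 0, so R_2 = 15634/235 = 66.53 kip.

R_2 = 66.53 kip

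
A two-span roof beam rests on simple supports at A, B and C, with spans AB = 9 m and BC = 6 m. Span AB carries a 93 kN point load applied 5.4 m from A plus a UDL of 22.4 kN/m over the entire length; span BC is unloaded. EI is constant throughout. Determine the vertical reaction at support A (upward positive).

R_A = 112.2 kN

Take M_B as the redundant. Released structure: two simple spans AB and BC with a hinge at B.
Rotations at B on the released spans (each span's end-slope, ×1/EI):
  span AB: point load 93 at a = 5.4: Pab(L + a)/(6LEI) = 482.1/EI
  span AB: UDL 22.4: wL³/(24EI) = 680.4/EI
  relative rotation θ_0 = (1163 + 0)/EI = 1163/EI
A unit hogging moment at B produces rotation L₁/(3EI) + L₂/(3EI) = 5/EI.
Slope continuity at B: θ_0 = M_B·5/EI, so M_B = 1163/5 = 232.5 kN·m (hogging).
Span AB, ΣM about A with M_B applied at B: R_B^{AB}·9 = 1409 + 232.5, so R_B^{AB} = 182.4 kN and R_A = 294.6 − 182.4 = 112.2 kN.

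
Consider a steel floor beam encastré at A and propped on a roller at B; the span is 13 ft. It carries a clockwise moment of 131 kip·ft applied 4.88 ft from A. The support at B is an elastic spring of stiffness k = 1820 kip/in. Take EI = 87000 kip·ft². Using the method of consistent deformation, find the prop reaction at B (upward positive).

R_B = 9.168 kip

Remove the prop at B; the released (primary) structure is a cantilever built in at A.
Deflection at B on the released cantilever, summing each load's contribution:
  clockwise couple 131 at a = 4.88: M₀a(2L − a)/(2EI) = 6751/EI
Flexibility coefficient — unit upward force at B: δ_{BB} = L³/(3EI) = 732.3/EI.
With EI = 87000 kip·ft²: δ_0 = 0.077595 ft and δ_{BB} = 0.008418 ft/kip.
Compatibility — the spring shortens by R_B/k under the reaction it provides: δ_0 − R_B·δ_{BB} = R_B/k. With 1/k = 1/(1820×12) ft/kip = 0.000046 ft/kip, R_B = δ_0 / (δ_{BB} + 1/k) = 0.077595 / (0.008418 + 0.000046) = 9.168 kip.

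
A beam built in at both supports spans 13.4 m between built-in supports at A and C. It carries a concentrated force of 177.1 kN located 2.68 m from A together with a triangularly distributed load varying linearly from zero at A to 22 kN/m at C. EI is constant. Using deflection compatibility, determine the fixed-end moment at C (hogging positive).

M_C = 273.5 kN·m

Take the two fixed-end moments M_A, M_C as redundants; the released structure is the simple span AC.
End rotations of the released simple span under the applied load (×1/EI):
  at A: point load 177.1 at a = 2.68: Pab(L + b)/(6LEI) = 1526/EI
  at C: point load 177.1 at a = 2.68: Pab(L + a)/(6LEI) = 1018/EI
  at A: triangular load, peak 22: 7w₀L³/(360EI) = 1029/EI
  at C: triangular load, peak 22: w₀L³/(45EI) = 1176/EI
  θ_A0 = 2556/EI,  θ_C0 = 2194/EI
Flexibility coefficients: a unit moment at one end gives L/(3EI) there and L/(6EI) at the far end, so f₁₁ = f₂₂ = 4.467/EI and f₁₂ = f₂₁ = 2.233/EI.
Compatibility — zero rotation at each built-in end:
  4.467 M_A + 2.233 M_C = 2556
  2.233 M_A + 4.467 M_C = 2194
Solving the pair gives M_A = 435.4 kN·m and M_C = 273.5 kN·m (hogging).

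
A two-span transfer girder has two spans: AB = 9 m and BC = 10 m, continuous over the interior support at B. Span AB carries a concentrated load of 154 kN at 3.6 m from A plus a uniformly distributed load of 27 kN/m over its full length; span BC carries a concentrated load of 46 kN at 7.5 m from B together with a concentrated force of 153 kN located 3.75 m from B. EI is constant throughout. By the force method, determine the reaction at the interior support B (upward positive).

Take M_B as the redundant. Released structure: two simple spans AB and BC with a hinge at B.
End slopes at the hinge B, treating each span as simply supported:
  span AB: point load 154 at a = 3.6: Pab(L + a)/(6LEI) = 698.5/EI
  span AB: UDL 27: wL³/(24EI) = 820.1/EI
  span BC: point load 46 at a = 7.5: Pab(L + b)/(6LEI) = 179.7/EI
  span BC: point load 153 at a = 3.75: Pab(L + b)/(6LEI) = 971.2/EI
  relative rotation θ_0 = (1519 + 1151)/EI = 2670/EI
A unit hogging moment at B produces rotation L₁/(3EI) + L₂/(3EI) = 6.333/EI.
Slope continuity at B: θ_0 = M_B·6.333/EI, so M_B = 2670/6.333 = 421.5 kN·m (hogging).
Span AB, ΣM about A with M_B applied at B: R_B^{AB}·9 = 1648 + 421.5, so R_B^{AB} = 229.9 kN and R_A = 397 − 229.9 = 167.1 kN.
Span BC, ΣM about C: R_B^{BC}·10 = 1071 + 421.5, so R_B^{BC} = 149.3 kN and R_C = 199 − 149.3 = 49.72 kN.
R_B = 229.9 + 149.3 = 379.2 kN.

R_B = 379.2 kN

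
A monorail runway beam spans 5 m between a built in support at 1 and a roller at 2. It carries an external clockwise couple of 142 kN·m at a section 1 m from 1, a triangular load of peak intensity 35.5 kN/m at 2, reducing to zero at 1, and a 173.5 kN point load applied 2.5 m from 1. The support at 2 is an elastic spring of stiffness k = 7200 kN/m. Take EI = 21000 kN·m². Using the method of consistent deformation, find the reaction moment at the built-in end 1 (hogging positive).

M_1 = 318.5 kN·m

Choose R_2 as the redundant. The primary structure is the cantilever fixed at 1.
Primary-structure tip deflection at 2 by superposition:
  clockwise couple 142 at a = 1: M₀a(2L − a)/(2EI) = 639/EI
  triangular load, peak 35.5 at the free end: 11w₀L⁴/(120EI) = 2034/EI
  point load 173.5 at a = 2.5: Pa²(3L − a)/(6EI) = 2259/EI
  δ_0 = 4932/EI
Flexibility coefficient — unit upward force at 2: δ_{22} = L³/(3EI) = 41.67/EI.
With EI = 21000 kN·m²: δ_0 = 0.23486 m and δ_{22} = 0.001984 m/kN.
Compatibility — the spring shortens by R_2/k under the reaction it provides: δ_0 − R_2·δ_{22} = R_2/k. With 1/k = 0.000139 m/kN, R_2 = δ_0 / (δ_{22} + 1/k) = 0.23486 / (0.001984 + 0.000139) = 110.6 kN.
Moment equilibrium about 1: M_1 = Σ(load moments about 1) − R_2·L = 871.6 − 110.6×5 = 318.5 kN·m.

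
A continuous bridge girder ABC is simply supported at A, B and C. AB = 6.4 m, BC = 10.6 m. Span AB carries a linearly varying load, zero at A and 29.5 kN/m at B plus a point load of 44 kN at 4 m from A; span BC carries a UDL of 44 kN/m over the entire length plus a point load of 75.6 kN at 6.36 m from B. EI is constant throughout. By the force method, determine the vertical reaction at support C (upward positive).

Take M_B as the redundant. Released structure: two simple spans AB and BC with a hinge at B.
Rotations at B on the released spans (each span's end-slope, ×1/EI):
  span AB: triangular load, peak 29.5: w₀L³/(45EI) = 171.8/EI
  span AB: point load 44 at a = 4: Pab(L + a)/(6LEI) = 114.4/EI
  span BC: UDL 44: wL³/(24EI) = 2184/EI
  span BC: point load 75.6 at a = 6.36: Pab(L + b)/(6LEI) = 475.7/EI
  relative rotation θ_0 = (286.2 + 2659)/EI = 2945/EI
A unit hogging moment at B produces rotation L₁/(3EI) + L₂/(3EI) = 5.667/EI.
Slope continuity at B: θ_0 = M_B·5.667/EI, so M_B = 2945/5.667 = 519.8 kN·m (hogging).
Span BC, ΣM about C: R_B^{BC}·10.6 = 2792 + 519.8, so R_B^{BC} = 312.5 kN and R_C = 542 − 312.5 = 229.5 kN.

R_C = 229.5 kN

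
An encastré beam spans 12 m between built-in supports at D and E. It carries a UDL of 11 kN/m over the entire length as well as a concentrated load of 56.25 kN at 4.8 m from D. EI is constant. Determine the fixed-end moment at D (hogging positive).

Take the two fixed-end moments M_D, M_E as redundants; the released structure is the simple span DE.
Simple-span end rotations at D and E under the given loads:
  at D: UDL 11: wL³/(24EI) = 792/EI
  at E: UDL 11: wL³/(24EI) = 792/EI
  at D: point load 56.25 at a = 4.8: Pab(L + b)/(6LEI) = 518.4/EI
  at E: point load 56.25 at a = 4.8: Pab(L + a)/(6LEI) = 453.6/EI
  θ_D0 = 1310/EI,  θ_E0 = 1246/EI
Flexibility coefficients: a unit moment at one end gives L/(3EI) there and L/(6EI) at the far end, so f₁₁ = f₂₂ = 4/EI and f₁₂ = f₂₁ = 2/EI.
Compatibility — zero rotation at each built-in end:
  4 M_D + 2 M_E = 1310
  2 M_D + 4 M_E = 1246
Solving the pair gives M_D = 229.2 kN·m and M_E = 196.8 kN·m (hogging).

M_D = 229.2 kN·m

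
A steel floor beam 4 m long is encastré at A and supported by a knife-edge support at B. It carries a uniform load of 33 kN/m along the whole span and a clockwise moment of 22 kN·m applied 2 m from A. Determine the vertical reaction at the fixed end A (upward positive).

R_A = 76.31 kN

Remove the prop at B; the released (primary) structure is a cantilever built in at A.
Downward deflection at the released point B due to the loads:
  UDL 33: wL⁴/(8EI) = 1056/EI
  clockwise couple 22 at a = 2: M₀a(2L − a)/(2EI) = 132/EI
  δ_0 = 1188/EI
Tip deflection under a unit load at B: L³/(3EI) = 21.33/EI.
The prop prevents deflection at B: R_B = δ_0/δ_{BB} = 1188/21.33 = 55.69 kN.
Vertical equilibrium: R_A = ΣP − R_B = 132 − 55.69 = 76.31 kN.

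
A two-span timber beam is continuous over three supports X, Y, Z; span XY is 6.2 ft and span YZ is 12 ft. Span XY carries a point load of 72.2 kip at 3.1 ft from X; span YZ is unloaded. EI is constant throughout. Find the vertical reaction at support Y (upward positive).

Release continuity at Y by inserting a hinge; the redundant is the internal moment M_Y. The primary structure is two simply-supported spans XY and YZ.
Discontinuity in slope at Y on the released structure — sum the simple-span end rotations:
  span XY: point load 72.2 at a = 3.1: Pab(L + a)/(6LEI) = 173.5/EI
  relative rotation θ_0 = (173.5 + 0)/EI = 173.5/EI
A unit hogging moment at Y produces rotation L₁/(3EI) + L₂/(3EI) = 6.067/EI.
Slope continuity at Y: θ_0 = M_Y·6.067/EI, so M_Y = 173.5/6.067 = 28.59 kip·ft (hogging).
Span XY, ΣM about X with M_Y applied at Y: R_Y^{XY}·6.2 = 223.8 + 28.59, so R_Y^{XY} = 40.71 kip and R_X = 72.2 − 40.71 = 31.49 kip.
Span YZ, ΣM about Z: R_Y^{YZ}·12 = 0 + 28.59, so R_Y^{YZ} = 2.383 kip and R_Z = 0 − 2.383 = -2.383 kip.
R_Y = 40.71 + 2.383 = 43.09 kip.

R_Y = 43.09 kip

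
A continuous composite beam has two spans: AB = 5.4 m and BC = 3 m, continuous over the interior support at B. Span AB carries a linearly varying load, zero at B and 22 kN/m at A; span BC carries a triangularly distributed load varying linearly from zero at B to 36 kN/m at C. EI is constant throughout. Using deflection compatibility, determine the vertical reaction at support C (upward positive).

Insert a hinge at B; M_B is the redundant, and each span becomes simply supported.
Discontinuity in slope at B on the released structure — sum the simple-span end rotations:
  span AB: triangular load, peak 22: 7w₀L³/(360EI) = 67.36/EI
  span BC: triangular load, peak 36: 7w₀L³/(360EI) = 18.9/EI
  relative rotation θ_0 = (67.36 + 18.9)/EI = 86.26/EI
A unit hogging moment at B produces rotation L₁/(3EI) + L₂/(3EI) = 2.8/EI.
Slope continuity at B: θ_0 = M_B·2.8/EI, so M_B = 86.26/2.8 = 30.81 kN·m (hogging).
Span BC, ΣM about C: R_B^{BC}·3 = 54 + 30.81, so R_B^{BC} = 28.27 kN and R_C = 54 − 28.27 = 25.73 kN.

R_C = 25.73 kN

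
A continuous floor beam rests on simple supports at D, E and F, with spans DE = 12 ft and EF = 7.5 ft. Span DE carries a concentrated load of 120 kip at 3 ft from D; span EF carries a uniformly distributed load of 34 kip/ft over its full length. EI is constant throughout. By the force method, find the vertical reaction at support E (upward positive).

Take M_E as the redundant. Released structure: two simple spans DE and EF with a hinge at E.
Discontinuity in slope at E on the released structure — sum the simple-span end rotations:
  span DE: point load 120 at a = 3: Pab(L + a)/(6LEI) = 675/EI
  span EF: UDL 34: wL³/(24EI) = 597.7/EI
  relative rotation θ_0 = (675 + 597.7)/EI = 1273/EI
A unit hogging moment at E produces rotation L₁/(3EI) + L₂/(3EI) = 6.5/EI.
Compatibility: M_E·(L₁+L₂)/(3EI) = θ_0, giving M_E = 195.8 kip·ft (hogging).
Span DE, ΣM about D with M_E applied at E: R_E^{DE}·12 = 360 + 195.8, so R_E^{DE} = 46.32 kip and R_D = 120 − 46.32 = 73.68 kip.
Span EF, ΣM about F: R_E^{EF}·7.5 = 956.2 + 195.8, so R_E^{EF} = 153.6 kip and R_F = 255 − 153.6 = 101.4 kip.
R_E = 46.32 + 153.6 = 199.9 kip.

R_E = 199.9 kip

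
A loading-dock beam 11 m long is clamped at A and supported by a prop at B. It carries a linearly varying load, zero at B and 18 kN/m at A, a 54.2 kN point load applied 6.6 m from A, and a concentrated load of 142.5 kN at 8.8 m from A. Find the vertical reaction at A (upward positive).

Take the reaction at B as the redundant and release it; the primary structure is a cantilever fixed at A.
Downward deflection at the released point B due to the loads:
  triangular load, peak 18 at the fixed end: w₀L⁴/(30EI) = 8785/EI
  point load 54.2 at a = 6.6: Pa²(3L − a)/(6EI) = 10388/EI
  point load 142.5 at a = 8.8: Pa²(3L − a)/(6EI) = 44509/EI
  δ_0 = 63681/EI
Flexibility coefficient — unit upward force at B: δ_{BB} = L³/(3EI) = 443.7/EI.
Compatibility at B: δ_0 − R_B·δ_{BB} = 0, so R_B = 63681/443.7 = 143.5 kN.
Vertical equilibrium: R_A = ΣP − R_B = 295.7 − 143.5 = 152.2 kN.

R_A = 152.2 kN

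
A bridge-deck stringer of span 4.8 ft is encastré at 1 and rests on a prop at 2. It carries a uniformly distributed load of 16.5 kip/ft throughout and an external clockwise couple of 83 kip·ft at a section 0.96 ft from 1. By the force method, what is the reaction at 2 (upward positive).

Remove the prop at 2; the released (primary) structure is a cantilever built in at 1.
Downward deflection at the released point 2 due to the loads:
  UDL 16.5: wL⁴/(8EI) = 1095/EI
  clockwise couple 83 at a = 0.96: M₀a(2L − a)/(2EI) = 344.2/EI
  δ_0 = 1439/EI
Tip deflection under a unit load at 2: L³/(3EI) = 36.86/EI.
Compatibility at 2: δ_0 − R_2·δ_{22} = 0, so R_2 = 1439/36.86 = 39.04 kip.

R_2 = 39.04 kip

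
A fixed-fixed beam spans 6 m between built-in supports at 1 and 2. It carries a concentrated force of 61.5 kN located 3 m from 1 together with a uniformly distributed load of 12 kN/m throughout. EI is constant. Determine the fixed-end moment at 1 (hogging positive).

Take the two fixed-end moments M_1, M_2 as redundants; the released structure is the simple span 12.
Simple-span end rotations at 1 and 2 under the given loads:
  at 1: point load 61.5 at a = 3: Pab(L + b)/(6LEI) = 138.4/EI
  at 2: point load 61.5 at a = 3: Pab(L + a)/(6LEI) = 138.4/EI
  at 1: UDL 12: wL³/(24EI) = 108/EI
  at 2: UDL 12: wL³/(24EI) = 108/EI
  θ_10 = 246.4/EI,  θ_20 = 246.4/EI
Flexibility coefficients: a unit moment at one end gives L/(3EI) there and L/(6EI) at the far end, so f₁₁ = f₂₂ = 2/EI and f₁₂ = f₂₁ = 1/EI.
Compatibility — zero rotation at each built-in end:
  2 M_1 + 1 M_2 = 246.4
  1 M_1 + 2 M_2 = 246.4
Solving the pair gives M_1 = 82.12 kN·m and M_2 = 82.12 kN·m (hogging).

M_1 = 82.12 kN·m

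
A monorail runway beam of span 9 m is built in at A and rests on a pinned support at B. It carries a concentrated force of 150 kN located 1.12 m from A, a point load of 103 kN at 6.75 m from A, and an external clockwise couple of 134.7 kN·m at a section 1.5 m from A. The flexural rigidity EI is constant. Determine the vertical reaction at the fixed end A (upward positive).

R_A = 177.6 kN

Take the reaction at B as the redundant and release it; the primary structure is a cantilever fixed at A.
Deflection at B on the released cantilever, summing each load's contribution:
  point load 150 at a = 1.12: Pa²(3L − a)/(6EI) = 811.6/EI
  point load 103 at a = 6.75: Pa²(3L − a)/(6EI) = 15839/EI
  clockwise couple 134.7 at a = 1.5: M₀a(2L − a)/(2EI) = 1667/EI
  δ_0 = 18317/EI
Tip deflection under a unit load at B: L³/(3EI) = 243/EI.
Compatibility at B: δ_0 − R_B·δ_{BB} = 0, so R_B = 18317/243 = 75.38 kN.
Vertical equilibrium: R_A = ΣP − R_B = 253 − 75.38 = 177.6 kN.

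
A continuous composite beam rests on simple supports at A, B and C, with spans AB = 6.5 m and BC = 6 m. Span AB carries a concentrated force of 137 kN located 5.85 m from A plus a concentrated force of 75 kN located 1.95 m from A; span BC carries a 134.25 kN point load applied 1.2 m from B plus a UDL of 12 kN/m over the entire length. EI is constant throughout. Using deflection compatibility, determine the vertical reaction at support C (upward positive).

R_C = 36.88 kN

Release continuity at B by inserting a hinge; the redundant is the internal moment M_B. The primary structure is two simply-supported spans AB and BC.
End slopes at the hinge B, treating each span as simply supported:
  span AB: point load 137 at a = 5.85: Pab(L + a)/(6LEI) = 165/EI
  span AB: point load 75 at a = 1.95: Pab(L + a)/(6LEI) = 144.2/EI
  span BC: point load 134.25 at a = 1.2: Pab(L + b)/(6LEI) = 232/EI
  span BC: UDL 12: wL³/(24EI) = 108/EI
  relative rotation θ_0 = (309.1 + 340)/EI = 649.1/EI
A unit hogging moment at B produces rotation L₁/(3EI) + L₂/(3EI) = 4.167/EI.
Compatibility: M_B·(L₁+L₂)/(3EI) = θ_0, giving M_B = 155.8 kN·m (hogging).
Span BC, ΣM about C: R_B^{BC}·6 = 860.4 + 155.8, so R_B^{BC} = 169.4 kN and R_C = 206.2 − 169.4 = 36.88 kN.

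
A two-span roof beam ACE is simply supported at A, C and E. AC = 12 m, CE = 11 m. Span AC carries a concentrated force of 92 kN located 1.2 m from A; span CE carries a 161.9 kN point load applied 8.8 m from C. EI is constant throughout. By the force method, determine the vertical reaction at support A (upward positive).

R_A = 73.61 kN

Take M_C as the redundant. Released structure: two simple spans AC and CE with a hinge at C.
Rotations at C on the released spans (each span's end-slope, ×1/EI):
  span AC: point load 92 at a = 1.2: Pab(L + a)/(6LEI) = 218.6/EI
  span CE: point load 161.9 at a = 8.8: Pab(L + b)/(6LEI) = 626.9/EI
  relative rotation θ_0 = (218.6 + 626.9)/EI = 845.5/EI
A unit hogging moment at C produces rotation L₁/(3EI) + L₂/(3EI) = 7.667/EI.
Slope continuity at C: θ_0 = M_C·7.667/EI, so M_C = 845.5/7.667 = 110.3 kN·m (hogging).
Span AC, ΣM about A with M_C applied at C: R_C^{AC}·12 = 110.4 + 110.3, so R_C^{AC} = 18.39 kN and R_A = 92 − 18.39 = 73.61 kN.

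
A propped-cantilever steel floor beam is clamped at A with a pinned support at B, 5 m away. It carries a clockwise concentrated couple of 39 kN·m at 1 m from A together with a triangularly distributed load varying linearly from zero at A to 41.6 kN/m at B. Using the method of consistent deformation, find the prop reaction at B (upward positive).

Take the reaction at B as the redundant and release it; the primary structure is a cantilever fixed at A.
Deflection at B on the released cantilever, summing each load's contribution:
  clockwise couple 39 at a = 1: M₀a(2L − a)/(2EI) = 175.5/EI
  triangular load, peak 41.6 at the free end: 11w₀L⁴/(120EI) = 2383/EI
  δ_0 = 2559/EI
Flexibility coefficient — unit upward force at B: δ_{BB} = L³/(3EI) = 41.67/EI.
The prop prevents deflection at B: R_B = δ_0/δ_{BB} = 2559/41.67 = 61.41 kN.

R_B = 61.41 kN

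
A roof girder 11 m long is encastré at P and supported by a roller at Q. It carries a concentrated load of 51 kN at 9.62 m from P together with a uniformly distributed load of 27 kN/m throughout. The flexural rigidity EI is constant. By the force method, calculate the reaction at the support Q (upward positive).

R_Q = 152.8 kN

Release the roller at Q. Primary structure: cantilever fixed at P.
Downward deflection at the released point Q due to the loads:
  point load 51 at a = 9.62: Pa²(3L − a)/(6EI) = 18391/EI
  UDL 27: wL⁴/(8EI) = 49413/EI
  δ_0 = 67805/EI
Flexibility coefficient — unit upward force at Q: δ_{QQ} = L³/(3EI) = 443.7/EI.
Compatibility at Q: δ_0 − R_Q·δ_{QQ} = 0, so R_Q = 67805/443.7 = 152.8 kN.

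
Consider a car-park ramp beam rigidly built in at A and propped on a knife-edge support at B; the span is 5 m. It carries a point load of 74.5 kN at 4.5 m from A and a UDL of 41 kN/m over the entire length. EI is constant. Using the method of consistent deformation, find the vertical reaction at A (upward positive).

Choose R_B as the redundant. The primary structure is the cantilever fixed at A.
Free-end deflection of the primary structure under the applied loading (downward +):
  point load 74.5 at a = 4.5: Pa²(3L − a)/(6EI) = 2640/EI
  UDL 41: wL⁴/(8EI) = 3203/EI
  δ_0 = 5843/EI
Flexibility coefficient — unit upward force at B: δ_{BB} = L³/(3EI) = 41.67/EI.
Compatibility at B: δ_0 − R_B·δ_{BB} = 0, so R_B = 5843/41.67 = 140.2 kN.
Vertical equilibrium: R_A = ΣP − R_B = 279.5 − 140.2 = 139.3 kN.

R_A = 139.3 kN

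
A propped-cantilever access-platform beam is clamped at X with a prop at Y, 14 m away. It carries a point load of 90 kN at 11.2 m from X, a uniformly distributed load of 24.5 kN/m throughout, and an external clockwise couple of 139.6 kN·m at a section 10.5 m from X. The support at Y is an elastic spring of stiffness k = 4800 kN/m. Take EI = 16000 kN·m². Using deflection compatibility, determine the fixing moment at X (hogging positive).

Remove the prop at Y; the released (primary) structure is a cantilever built in at X.
Downward deflection at the released point Y due to the loads:
  point load 90 at a = 11.2: Pa²(3L − a)/(6EI) = 57953/EI
  UDL 24.5: wL⁴/(8EI) = 117649/EI
  clockwise couple 139.6 at a = 10.5: M₀a(2L − a)/(2EI) = 12826/EI
  δ_0 = 188428/EI
Flexibility coefficient — unit upward force at Y: δ_{YY} = L³/(3EI) = 914.7/EI.
With EI = 16000 kN·m²: δ_0 = 11.777 m and δ_{YY} = 0.057167 m/kN.
Compatibility — the spring shortens by R_Y/k under the reaction it provides: δ_0 − R_Y·δ_{YY} = R_Y/k. With 1/k = 0.000208 m/kN, R_Y = δ_0 / (δ_{YY} + 1/k) = 11.777 / (0.057167 + 0.000208) = 205.3 kN.
Moment equilibrium about X: M_X = Σ(load moments about X) − R_Y·L = 3549 − 205.3×14 = 675 kN·m.

M_X = 675 kN·m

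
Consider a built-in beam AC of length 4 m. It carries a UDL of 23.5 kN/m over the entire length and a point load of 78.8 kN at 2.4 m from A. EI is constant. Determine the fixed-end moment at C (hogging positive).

Release both end moments; the primary structure is a simply-supported span AC with redundants M_A and M_C.
Simple-span end rotations at A and C under the given loads:
  at A: UDL 23.5: wL³/(24EI) = 62.67/EI
  at C: UDL 23.5: wL³/(24EI) = 62.67/EI
  at A: point load 78.8 at a = 2.4: Pab(L + b)/(6LEI) = 70.6/EI
  at C: point load 78.8 at a = 2.4: Pab(L + a)/(6LEI) = 80.69/EI
  θ_A0 = 133.3/EI,  θ_C0 = 143.4/EI
Flexibility coefficients: a unit moment at one end gives L/(3EI) there and L/(6EI) at the far end, so f₁₁ = f₂₂ = 1.333/EI and f₁₂ = f₂₁ = 0.6667/EI.
Compatibility — zero rotation at each built-in end:
  1.333 M_A + 0.6667 M_C = 133.3
  0.6667 M_A + 1.333 M_C = 143.4
Solving the pair gives M_A = 61.59 kN·m and M_C = 76.72 kN·m (hogging).

M_C = 76.72 kN·m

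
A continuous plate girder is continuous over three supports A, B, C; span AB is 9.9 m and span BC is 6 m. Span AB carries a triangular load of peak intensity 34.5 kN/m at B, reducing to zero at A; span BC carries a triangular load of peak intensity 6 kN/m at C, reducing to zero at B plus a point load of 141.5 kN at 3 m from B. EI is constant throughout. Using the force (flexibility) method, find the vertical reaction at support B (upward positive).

Insert a hinge at B; M_B is the redundant, and each span becomes simply supported.
Discontinuity in slope at B on the released structure — sum the simple-span end rotations:
  span AB: triangular load, peak 34.5: w₀L³/(45EI) = 743.9/EI
  span BC: triangular load, peak 6: 7w₀L³/(360EI) = 25.2/EI
  span BC: point load 141.5 at a = 3: Pab(L + b)/(6LEI) = 318.4/EI
  relative rotation θ_0 = (743.9 + 343.6)/EI = 1087/EI
A unit hogging moment at B produces rotation L₁/(3EI) + L₂/(3EI) = 5.3/EI.
Slope continuity at B: θ_0 = M_B·5.3/EI, so M_B = 1087/5.3 = 205.2 kN·m (hogging).
Span AB, ΣM about A with M_B applied at B: R_B^{AB}·9.9 = 1127 + 205.2, so R_B^{AB} = 134.6 kN and R_A = 170.8 − 134.6 = 36.2 kN.
Span BC, ΣM about C: R_B^{BC}·6 = 460.5 + 205.2, so R_B^{BC} = 110.9 kN and R_C = 159.5 − 110.9 = 48.55 kN.
R_B = 134.6 + 110.9 = 245.5 kN.

R_B = 245.5 kN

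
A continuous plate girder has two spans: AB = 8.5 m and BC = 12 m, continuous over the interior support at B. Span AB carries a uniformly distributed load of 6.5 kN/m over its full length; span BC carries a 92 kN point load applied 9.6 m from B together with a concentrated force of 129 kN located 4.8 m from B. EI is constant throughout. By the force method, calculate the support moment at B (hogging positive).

M_B = 260.4 kN·m

Insert a hinge at B; M_B is the redundant, and each span becomes simply supported.
Discontinuity in slope at B on the released structure — sum the simple-span end rotations:
  span AB: UDL 6.5: wL³/(24EI) = 166.3/EI
  span BC: point load 92 at a = 9.6: Pab(L + b)/(6LEI) = 423.9/EI
  span BC: point load 129 at a = 4.8: Pab(L + b)/(6LEI) = 1189/EI
  relative rotation θ_0 = (166.3 + 1613)/EI = 1779/EI
A unit hogging moment at B produces rotation L₁/(3EI) + L₂/(3EI) = 6.833/EI.
Compatibility: M_B·(L₁+L₂)/(3EI) = θ_0, giving M_B = 260.4 kN·m (hogging).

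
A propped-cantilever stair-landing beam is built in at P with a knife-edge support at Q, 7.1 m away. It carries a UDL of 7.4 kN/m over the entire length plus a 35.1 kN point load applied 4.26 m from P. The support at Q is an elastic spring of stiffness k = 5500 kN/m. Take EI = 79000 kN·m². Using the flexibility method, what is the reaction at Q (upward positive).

Remove the prop at Q; the released (primary) structure is a cantilever built in at P.
Primary-structure tip deflection at Q by superposition:
  UDL 7.4: wL⁴/(8EI) = 2351/EI
  point load 35.1 at a = 4.26: Pa²(3L − a)/(6EI) = 1809/EI
  δ_0 = 4160/EI
Tip deflection under a unit load at Q: L³/(3EI) = 119.3/EI.
With EI = 79000 kN·m²: δ_0 = 0.052653 m and δ_{QQ} = 0.00151 m/kN.
Compatibility — the spring shortens by R_Q/k under the reaction it provides: δ_0 − R_Q·δ_{QQ} = R_Q/k. With 1/k = 0.000182 m/kN, R_Q = δ_0 / (δ_{QQ} + 1/k) = 0.052653 / (0.00151 + 0.000182) = 31.12 kN.

R_Q = 31.12 kN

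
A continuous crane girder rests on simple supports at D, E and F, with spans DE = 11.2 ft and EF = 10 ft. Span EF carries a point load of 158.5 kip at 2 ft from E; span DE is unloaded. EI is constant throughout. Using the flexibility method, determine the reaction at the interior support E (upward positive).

Take M_E as the redundant. Released structure: two simple spans DE and EF with a hinge at E.
Rotations at E on the released spans (each span's end-slope, ×1/EI):
  span EF: point load 158.5 at a = 2: Pab(L + b)/(6LEI) = 760.8/EI
  relative rotation θ_0 = (0 + 760.8)/EI = 760.8/EI
A unit hogging moment at E produces rotation L₁/(3EI) + L₂/(3EI) = 7.067/EI.
Slope continuity at E: θ_0 = M_E·7.067/EI, so M_E = 760.8/7.067 = 107.7 kip·ft (hogging).
Span DE, ΣM about D with M_E applied at E: R_E^{DE}·11.2 = 0 + 107.7, so R_E^{DE} = 9.613 kip and R_D = 0 − 9.613 = -9.613 kip.
Span EF, ΣM about F: R_E^{EF}·10 = 1268 + 107.7, so R_E^{EF} = 137.6 kip and R_F = 158.5 − 137.6 = 20.93 kip.
R_E = 9.613 + 137.6 = 147.2 kip.

R_E = 147.2 kip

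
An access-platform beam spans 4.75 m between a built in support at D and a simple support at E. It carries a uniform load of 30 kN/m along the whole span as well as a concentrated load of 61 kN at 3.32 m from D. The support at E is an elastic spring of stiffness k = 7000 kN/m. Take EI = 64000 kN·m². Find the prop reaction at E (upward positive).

R_E = 69.85 kN

Take the reaction at E as the redundant and release it; the primary structure is a cantilever fixed at D.
Deflection at E on the released cantilever, summing each load's contribution:
  UDL 30: wL⁴/(8EI) = 1909/EI
  point load 61 at a = 3.32: Pa²(3L − a)/(6EI) = 1225/EI
  δ_0 = 3134/EI
Flexibility coefficient — unit upward force at E: δ_{EE} = L³/(3EI) = 35.72/EI.
With EI = 64000 kN·m²: δ_0 = 0.048966 m and δ_{EE} = 0.000558 m/kN.
Compatibility — the spring shortens by R_E/k under the reaction it provides: δ_0 − R_E·δ_{EE} = R_E/k. With 1/k = 0.000143 m/kN, R_E = δ_0 / (δ_{EE} + 1/k) = 0.048966 / (0.000558 + 0.000143) = 69.85 kN.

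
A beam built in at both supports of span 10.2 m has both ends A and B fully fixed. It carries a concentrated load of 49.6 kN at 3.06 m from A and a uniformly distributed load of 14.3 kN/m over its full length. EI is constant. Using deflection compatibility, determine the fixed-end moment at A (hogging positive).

M_A = 198.4 kN·m

Release both end moments; the primary structure is a simply-supported span AB with redundants M_A and M_B.
End rotations of the released simple span under the applied load (×1/EI):
  at A: point load 49.6 at a = 3.06: Pab(L + b)/(6LEI) = 307/EI
  at B: point load 49.6 at a = 3.06: Pab(L + a)/(6LEI) = 234.8/EI
  at A: UDL 14.3: wL³/(24EI) = 632.3/EI
  at B: UDL 14.3: wL³/(24EI) = 632.3/EI
  θ_A0 = 939.3/EI,  θ_B0 = 867.1/EI
Flexibility coefficients: a unit moment at one end gives L/(3EI) there and L/(6EI) at the far end, so f₁₁ = f₂₂ = 3.4/EI and f₁₂ = f₂₁ = 1.7/EI.
Compatibility — zero rotation at each built-in end:
  3.4 M_A + 1.7 M_B = 939.3
  1.7 M_A + 3.4 M_B = 867.1
Solving the pair gives M_A = 198.4 kN·m and M_B = 155.9 kN·m (hogging).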